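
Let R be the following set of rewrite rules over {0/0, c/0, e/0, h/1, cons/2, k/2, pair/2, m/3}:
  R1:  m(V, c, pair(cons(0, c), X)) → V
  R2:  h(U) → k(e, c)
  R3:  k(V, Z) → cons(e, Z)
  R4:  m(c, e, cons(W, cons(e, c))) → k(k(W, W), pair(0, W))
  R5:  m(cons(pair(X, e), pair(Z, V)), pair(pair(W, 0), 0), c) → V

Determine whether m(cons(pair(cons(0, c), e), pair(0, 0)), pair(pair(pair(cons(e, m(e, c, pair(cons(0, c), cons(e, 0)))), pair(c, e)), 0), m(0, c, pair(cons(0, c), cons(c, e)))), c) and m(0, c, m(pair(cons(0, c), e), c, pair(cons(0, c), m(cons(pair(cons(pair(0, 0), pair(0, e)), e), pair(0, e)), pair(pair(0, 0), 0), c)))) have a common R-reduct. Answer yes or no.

yes — NF(t₁) = 0, NF(t₂) = 0

Reduce t₁ = m(cons(pair(cons(0, c), e), pair(0, 0)), pair(pair(pair(cons(e, m(e, c, pair(cons(0, c), cons(e, 0)))), pair(c, e)), 0), m(0, c, pair(cons(0, c), cons(c, e)))), c):
1. m(cons(pair(cons(0, c), e), pair(0, 0)), pair(pair(pair(cons(e, m(e, c, pair(cons(0, c), cons(e, 0)))), pair(c, e)), 0), m(0, c, pair(cons(0, c), cons(c, e)))), c)  →  m(cons(pair(cons(0, c), e), pair(0, 0)), pair(pair(pair(cons(e, e), pair(c, e)), 0), m(0, c, pair(cons(0, c), cons(c, e)))), c)   [R1 at 2.1.1.1.2]
2. m(cons(pair(cons(0, c), e), pair(0, 0)), pair(pair(pair(cons(e, e), pair(c, e)), 0), m(0, c, pair(cons(0, c), cons(c, e)))), c)  →  m(cons(pair(cons(0, c), e), pair(0, 0)), pair(pair(pair(cons(e, e), pair(c, e)), 0), 0), c)   [R1 at 2.2]
3. m(cons(pair(cons(0, c), e), pair(0, 0)), pair(pair(pair(cons(e, e), pair(c, e)), 0), 0), c)  →  0   [R5 at ε]

Reduce t₂ = m(0, c, m(pair(cons(0, c), e), c, pair(cons(0, c), m(cons(pair(cons(pair(0, 0), pair(0, e)), e), pair(0, e)), pair(pair(0, 0), 0), c)))):
1. m(0, c, m(pair(cons(0, c), e), c, pair(cons(0, c), m(cons(pair(cons(pair(0, 0), pair(0, e)), e), pair(0, e)), pair(pair(0, 0), 0), c))))  →  m(0, c, pair(cons(0, c), e))   [R1 at 3]
2. m(0, c, pair(cons(0, c), e))  →  0   [R1 at ε]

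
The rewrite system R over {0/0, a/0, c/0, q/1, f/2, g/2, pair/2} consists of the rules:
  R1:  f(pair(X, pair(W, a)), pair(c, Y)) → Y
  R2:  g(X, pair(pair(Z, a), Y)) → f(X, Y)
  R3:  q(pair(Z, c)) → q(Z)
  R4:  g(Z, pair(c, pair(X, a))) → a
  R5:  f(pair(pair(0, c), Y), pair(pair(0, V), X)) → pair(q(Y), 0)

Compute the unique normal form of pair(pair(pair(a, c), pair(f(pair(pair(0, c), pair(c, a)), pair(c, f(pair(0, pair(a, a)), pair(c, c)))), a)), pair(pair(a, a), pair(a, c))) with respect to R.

pair(pair(pair(a, c), pair(c, a)), pair(pair(a, a), pair(a, c)))

1. pair(pair(pair(a, c), pair(f(pair(pair(0, c), pair(c, a)), pair(c, f(pair(0, pair(a, a)), pair(c, c)))), a)), pair(pair(a, a), pair(a, c)))  →  pair(pair(pair(a, c), pair(f(pair(0, pair(a, a)), pair(c, c)), a)), pair(pair(a, a), pair(a, c)))   [R1 at 1.2.1]
2. pair(pair(pair(a, c), pair(f(pair(0, pair(a, a)), pair(c, c)), a)), pair(pair(a, a), pair(a, c)))  →  pair(pair(pair(a, c), pair(c, a)), pair(pair(a, a), pair(a, c)))   [R1 at 1.2.1]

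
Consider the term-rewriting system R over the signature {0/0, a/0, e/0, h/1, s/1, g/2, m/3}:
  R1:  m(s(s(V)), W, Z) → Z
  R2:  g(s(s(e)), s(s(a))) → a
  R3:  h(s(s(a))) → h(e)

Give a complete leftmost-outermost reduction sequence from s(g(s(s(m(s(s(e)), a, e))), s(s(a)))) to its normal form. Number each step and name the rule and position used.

1. s(g(s(s(m(s(s(e)), a, e))), s(s(a))))  →  s(g(s(s(e)), s(s(a))))   [R1 at 1.1.1.1]
2. s(g(s(s(e)), s(s(a))))  →  s(a)   [R2 at 1]

s(a)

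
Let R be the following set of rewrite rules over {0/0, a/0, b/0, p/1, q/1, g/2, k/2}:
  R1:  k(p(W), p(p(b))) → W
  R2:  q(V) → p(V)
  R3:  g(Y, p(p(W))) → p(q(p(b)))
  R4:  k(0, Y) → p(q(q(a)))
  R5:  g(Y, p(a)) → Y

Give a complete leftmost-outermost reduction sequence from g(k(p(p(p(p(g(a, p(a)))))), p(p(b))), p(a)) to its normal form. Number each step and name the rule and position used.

1. g(k(p(p(p(p(g(a, p(a)))))), p(p(b))), p(a))  →  k(p(p(p(p(g(a, p(a)))))), p(p(b)))   [R5 at ε]
2. k(p(p(p(p(g(a, p(a)))))), p(p(b)))  →  p(p(p(g(a, p(a)))))   [R1 at ε]
3. p(p(p(g(a, p(a)))))  →  p(p(p(a)))   [R5 at 1.1.1]

p(p(p(a)))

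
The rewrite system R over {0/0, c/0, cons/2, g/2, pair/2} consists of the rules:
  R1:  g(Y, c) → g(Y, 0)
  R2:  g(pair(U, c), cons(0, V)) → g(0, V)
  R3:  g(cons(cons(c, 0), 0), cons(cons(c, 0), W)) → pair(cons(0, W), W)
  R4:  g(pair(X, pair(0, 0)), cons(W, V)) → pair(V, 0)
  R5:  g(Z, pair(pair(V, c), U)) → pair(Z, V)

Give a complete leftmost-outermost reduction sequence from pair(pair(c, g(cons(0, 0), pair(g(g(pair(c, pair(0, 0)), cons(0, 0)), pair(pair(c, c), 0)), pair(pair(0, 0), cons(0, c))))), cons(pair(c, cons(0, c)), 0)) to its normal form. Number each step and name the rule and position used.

pair(pair(c, pair(cons(0, 0), pair(0, 0))), cons(pair(c, cons(0, c)), 0))

1. pair(pair(c, g(cons(0, 0), pair(g(g(pair(c, pair(0, 0)), cons(0, 0)), pair(pair(c, c), 0)), pair(pair(0, 0), cons(0, c))))), cons(pair(c, cons(0, c)), 0))  →  pair(pair(c, g(cons(0, 0), pair(pair(g(pair(c, pair(0, 0)), cons(0, 0)), c), pair(pair(0, 0), cons(0, c))))), cons(pair(c, cons(0, c)), 0))   [R5 at 1.2.2.1]
2. pair(pair(c, g(cons(0, 0), pair(pair(g(pair(c, pair(0, 0)), cons(0, 0)), c), pair(pair(0, 0), cons(0, c))))), cons(pair(c, cons(0, c)), 0))  →  pair(pair(c, pair(cons(0, 0), g(pair(c, pair(0, 0)), cons(0, 0)))), cons(pair(c, cons(0, c)), 0))   [R5 at 1.2]
3. pair(pair(c, pair(cons(0, 0), g(pair(c, pair(0, 0)), cons(0, 0)))), cons(pair(c, cons(0, c)), 0))  →  pair(pair(c, pair(cons(0, 0), pair(0, 0))), cons(pair(c, cons(0, c)), 0))   [R4 at 1.2.2]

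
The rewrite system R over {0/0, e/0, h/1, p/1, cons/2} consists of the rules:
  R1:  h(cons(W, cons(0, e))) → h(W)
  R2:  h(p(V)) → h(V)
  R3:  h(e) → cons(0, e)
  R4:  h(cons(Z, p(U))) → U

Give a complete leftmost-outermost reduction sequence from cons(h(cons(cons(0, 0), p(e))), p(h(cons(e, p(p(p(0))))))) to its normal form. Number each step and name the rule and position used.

cons(e, p(p(p(0))))

1. cons(h(cons(cons(0, 0), p(e))), p(h(cons(e, p(p(p(0)))))))  →  cons(e, p(h(cons(e, p(p(p(0)))))))   [R4 at 1]
2. cons(e, p(h(cons(e, p(p(p(0)))))))  →  cons(e, p(p(p(0))))   [R4 at 2.1]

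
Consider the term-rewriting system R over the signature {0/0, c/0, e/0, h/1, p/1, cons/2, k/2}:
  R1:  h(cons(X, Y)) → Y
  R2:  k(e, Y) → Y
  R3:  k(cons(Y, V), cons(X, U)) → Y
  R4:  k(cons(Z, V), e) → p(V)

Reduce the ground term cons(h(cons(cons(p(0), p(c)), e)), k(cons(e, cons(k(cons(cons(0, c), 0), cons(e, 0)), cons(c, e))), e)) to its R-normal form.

cons(e, p(cons(cons(0, c), cons(c, e))))

1. cons(h(cons(cons(p(0), p(c)), e)), k(cons(e, cons(k(cons(cons(0, c), 0), cons(e, 0)), cons(c, e))), e))  →  cons(e, k(cons(e, cons(k(cons(cons(0, c), 0), cons(e, 0)), cons(c, e))), e))   [R1 at 1]
2. cons(e, k(cons(e, cons(k(cons(cons(0, c), 0), cons(e, 0)), cons(c, e))), e))  →  cons(e, p(cons(k(cons(cons(0, c), 0), cons(e, 0)), cons(c, e))))   [R4 at 2]
3. cons(e, p(cons(k(cons(cons(0, c), 0), cons(e, 0)), cons(c, e))))  →  cons(e, p(cons(cons(0, c), cons(c, e))))   [R3 at 2.1.1]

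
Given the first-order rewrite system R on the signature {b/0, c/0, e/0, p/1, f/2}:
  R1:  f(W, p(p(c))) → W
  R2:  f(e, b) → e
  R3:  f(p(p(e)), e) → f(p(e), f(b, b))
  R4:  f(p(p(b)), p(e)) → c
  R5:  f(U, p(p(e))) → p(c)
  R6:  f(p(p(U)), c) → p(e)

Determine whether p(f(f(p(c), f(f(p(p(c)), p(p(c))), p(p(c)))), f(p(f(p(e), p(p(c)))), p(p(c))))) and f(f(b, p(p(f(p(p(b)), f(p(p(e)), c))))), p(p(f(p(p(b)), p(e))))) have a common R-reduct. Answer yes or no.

no — NF(t₁) = p(p(c)), NF(t₂) = b

Reduce t₁ = p(f(f(p(c), f(f(p(p(c)), p(p(c))), p(p(c)))), f(p(f(p(e), p(p(c)))), p(p(c))))):
1. p(f(f(p(c), f(f(p(p(c)), p(p(c))), p(p(c)))), f(p(f(p(e), p(p(c)))), p(p(c)))))  →  p(f(f(p(c), f(p(p(c)), p(p(c)))), f(p(f(p(e), p(p(c)))), p(p(c)))))   [R1 at 1.1.2]
2. p(f(f(p(c), f(p(p(c)), p(p(c)))), f(p(f(p(e), p(p(c)))), p(p(c)))))  →  p(f(f(p(c), p(p(c))), f(p(f(p(e), p(p(c)))), p(p(c)))))   [R1 at 1.1.2]
3. p(f(f(p(c), p(p(c))), f(p(f(p(e), p(p(c)))), p(p(c)))))  →  p(f(p(c), f(p(f(p(e), p(p(c)))), p(p(c)))))   [R1 at 1.1]
4. p(f(p(c), f(p(f(p(e), p(p(c)))), p(p(c)))))  →  p(f(p(c), p(f(p(e), p(p(c))))))   [R1 at 1.2]
5. p(f(p(c), p(f(p(e), p(p(c))))))  →  p(f(p(c), p(p(e))))   [R1 at 1.2.1]
6. p(f(p(c), p(p(e))))  →  p(p(c))   [R5 at 1]

Reduce t₂ = f(f(b, p(p(f(p(p(b)), f(p(p(e)), c))))), p(p(f(p(p(b)), p(e))))):
1. f(f(b, p(p(f(p(p(b)), f(p(p(e)), c))))), p(p(f(p(p(b)), p(e)))))  →  f(f(b, p(p(f(p(p(b)), p(e))))), p(p(f(p(p(b)), p(e)))))   [R6 at 1.2.1.1.2]
2. f(f(b, p(p(f(p(p(b)), p(e))))), p(p(f(p(p(b)), p(e)))))  →  f(f(b, p(p(c))), p(p(f(p(p(b)), p(e)))))   [R4 at 1.2.1.1]
3. f(f(b, p(p(c))), p(p(f(p(p(b)), p(e)))))  →  f(b, p(p(f(p(p(b)), p(e)))))   [R1 at 1]
4. f(b, p(p(f(p(p(b)), p(e)))))  →  f(b, p(p(c)))   [R4 at 2.1.1]
5. f(b, p(p(c)))  →  b   [R1 at ε]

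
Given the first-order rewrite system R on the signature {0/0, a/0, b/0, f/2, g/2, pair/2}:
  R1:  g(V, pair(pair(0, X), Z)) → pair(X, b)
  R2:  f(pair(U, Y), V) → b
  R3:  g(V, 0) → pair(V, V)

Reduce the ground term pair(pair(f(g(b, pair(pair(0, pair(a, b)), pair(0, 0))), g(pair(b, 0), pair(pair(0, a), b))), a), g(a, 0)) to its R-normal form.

pair(pair(b, a), pair(a, a))

1. pair(pair(f(g(b, pair(pair(0, pair(a, b)), pair(0, 0))), g(pair(b, 0), pair(pair(0, a), b))), a), g(a, 0))  →  pair(pair(f(pair(pair(a, b), b), g(pair(b, 0), pair(pair(0, a), b))), a), g(a, 0))   [R1 at 1.1.1]
2. pair(pair(f(pair(pair(a, b), b), g(pair(b, 0), pair(pair(0, a), b))), a), g(a, 0))  →  pair(pair(b, a), g(a, 0))   [R2 at 1.1]
3. pair(pair(b, a), g(a, 0))  →  pair(pair(b, a), pair(a, a))   [R3 at 2]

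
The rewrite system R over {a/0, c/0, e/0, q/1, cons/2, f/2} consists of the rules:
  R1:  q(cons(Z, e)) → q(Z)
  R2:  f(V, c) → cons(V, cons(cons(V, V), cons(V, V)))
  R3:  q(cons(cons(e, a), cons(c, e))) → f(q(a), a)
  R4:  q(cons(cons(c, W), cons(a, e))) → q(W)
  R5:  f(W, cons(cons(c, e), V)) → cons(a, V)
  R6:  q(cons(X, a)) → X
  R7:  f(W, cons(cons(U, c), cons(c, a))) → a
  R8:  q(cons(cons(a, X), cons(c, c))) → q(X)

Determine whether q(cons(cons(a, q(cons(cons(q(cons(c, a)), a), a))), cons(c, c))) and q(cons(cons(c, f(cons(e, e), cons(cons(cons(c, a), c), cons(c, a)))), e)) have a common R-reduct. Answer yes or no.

yes — NF(t₁) = c, NF(t₂) = c

Reduce t₁ = q(cons(cons(a, q(cons(cons(q(cons(c, a)), a), a))), cons(c, c))):
1. q(cons(cons(a, q(cons(cons(q(cons(c, a)), a), a))), cons(c, c)))  →  q(q(cons(cons(q(cons(c, a)), a), a)))   [R8 at ε]
2. q(q(cons(cons(q(cons(c, a)), a), a)))  →  q(cons(q(cons(c, a)), a))   [R6 at 1]
3. q(cons(q(cons(c, a)), a))  →  q(cons(c, a))   [R6 at ε]
4. q(cons(c, a))  →  c   [R6 at ε]

Reduce t₂ = q(cons(cons(c, f(cons(e, e), cons(cons(cons(c, a), c), cons(c, a)))), e)):
1. q(cons(cons(c, f(cons(e, e), cons(cons(cons(c, a), c), cons(c, a)))), e))  →  q(cons(c, f(cons(e, e), cons(cons(cons(c, a), c), cons(c, a)))))   [R1 at ε]
2. q(cons(c, f(cons(e, e), cons(cons(cons(c, a), c), cons(c, a)))))  →  q(cons(c, a))   [R7 at 1.2]
3. q(cons(c, a))  →  c   [R6 at ε]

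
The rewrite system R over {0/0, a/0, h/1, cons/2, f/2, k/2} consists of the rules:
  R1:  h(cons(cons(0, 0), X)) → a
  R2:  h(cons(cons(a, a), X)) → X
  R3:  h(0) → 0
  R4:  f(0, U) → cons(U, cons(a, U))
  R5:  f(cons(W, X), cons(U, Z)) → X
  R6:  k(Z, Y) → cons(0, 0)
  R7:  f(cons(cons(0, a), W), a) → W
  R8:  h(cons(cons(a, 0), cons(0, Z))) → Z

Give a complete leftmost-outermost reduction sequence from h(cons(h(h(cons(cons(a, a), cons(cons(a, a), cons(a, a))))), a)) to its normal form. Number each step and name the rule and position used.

1. h(cons(h(h(cons(cons(a, a), cons(cons(a, a), cons(a, a))))), a))  →  h(cons(h(cons(cons(a, a), cons(a, a))), a))   [R2 at 1.1.1]
2. h(cons(h(cons(cons(a, a), cons(a, a))), a))  →  h(cons(cons(a, a), a))   [R2 at 1.1]
3. h(cons(cons(a, a), a))  →  a   [R2 at ε]

a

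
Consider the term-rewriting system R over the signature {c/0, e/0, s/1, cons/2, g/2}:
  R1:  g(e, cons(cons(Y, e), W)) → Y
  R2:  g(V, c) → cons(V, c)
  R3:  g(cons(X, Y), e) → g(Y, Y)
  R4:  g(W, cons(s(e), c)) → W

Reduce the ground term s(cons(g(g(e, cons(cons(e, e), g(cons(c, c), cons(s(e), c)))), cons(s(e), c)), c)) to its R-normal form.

s(cons(e, c))

1. s(cons(g(g(e, cons(cons(e, e), g(cons(c, c), cons(s(e), c)))), cons(s(e), c)), c))  →  s(cons(g(e, cons(cons(e, e), g(cons(c, c), cons(s(e), c)))), c))   [R4 at 1.1]
2. s(cons(g(e, cons(cons(e, e), g(cons(c, c), cons(s(e), c)))), c))  →  s(cons(e, c))   [R1 at 1.1]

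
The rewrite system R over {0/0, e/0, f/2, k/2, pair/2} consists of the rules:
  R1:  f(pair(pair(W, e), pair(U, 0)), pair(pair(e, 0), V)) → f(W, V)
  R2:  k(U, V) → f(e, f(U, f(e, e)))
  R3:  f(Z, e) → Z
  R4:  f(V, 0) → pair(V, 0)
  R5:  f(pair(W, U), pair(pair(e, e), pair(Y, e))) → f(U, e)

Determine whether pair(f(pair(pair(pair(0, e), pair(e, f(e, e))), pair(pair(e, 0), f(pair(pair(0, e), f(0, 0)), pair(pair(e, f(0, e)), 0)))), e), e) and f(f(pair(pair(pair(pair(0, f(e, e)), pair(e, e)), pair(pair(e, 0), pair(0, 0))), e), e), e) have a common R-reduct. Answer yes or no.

Reduce t₁ = pair(f(pair(pair(pair(0, e), pair(e, f(e, e))), pair(pair(e, 0), f(pair(pair(0, e), f(0, 0)), pair(pair(e, f(0, e)), 0)))), e), e):
1. pair(f(pair(pair(pair(0, e), pair(e, f(e, e))), pair(pair(e, 0), f(pair(pair(0, e), f(0, 0)), pair(pair(e, f(0, e)), 0)))), e), e)  →  pair(pair(pair(pair(0, e), pair(e, f(e, e))), pair(pair(e, 0), f(pair(pair(0, e), f(0, 0)), pair(pair(e, f(0, e)), 0)))), e)   [R3 at 1]
2. pair(pair(pair(pair(0, e), pair(e, f(e, e))), pair(pair(e, 0), f(pair(pair(0, e), f(0, 0)), pair(pair(e, f(0, e)), 0)))), e)  →  pair(pair(pair(pair(0, e), pair(e, e)), pair(pair(e, 0), f(pair(pair(0, e), f(0, 0)), pair(pair(e, f(0, e)), 0)))), e)   [R3 at 1.1.2.2]
3. pair(pair(pair(pair(0, e), pair(e, e)), pair(pair(e, 0), f(pair(pair(0, e), f(0, 0)), pair(pair(e, f(0, e)), 0)))), e)  →  pair(pair(pair(pair(0, e), pair(e, e)), pair(pair(e, 0), f(pair(pair(0, e), pair(0, 0)), pair(pair(e, f(0, e)), 0)))), e)   [R4 at 1.2.2.1.2]
4. pair(pair(pair(pair(0, e), pair(e, e)), pair(pair(e, 0), f(pair(pair(0, e), pair(0, 0)), pair(pair(e, f(0, e)), 0)))), e)  →  pair(pair(pair(pair(0, e), pair(e, e)), pair(pair(e, 0), f(pair(pair(0, e), pair(0, 0)), pair(pair(e, 0), 0)))), e)   [R3 at 1.2.2.2.1.2]
5. pair(pair(pair(pair(0, e), pair(e, e)), pair(pair(e, 0), f(pair(pair(0, e), pair(0, 0)), pair(pair(e, 0), 0)))), e)  →  pair(pair(pair(pair(0, e), pair(e, e)), pair(pair(e, 0), f(0, 0))), e)   [R1 at 1.2.2]
6. pair(pair(pair(pair(0, e), pair(e, e)), pair(pair(e, 0), f(0, 0))), e)  →  pair(pair(pair(pair(0, e), pair(e, e)), pair(pair(e, 0), pair(0, 0))), e)   [R4 at 1.2.2]

Reduce t₂ = f(f(pair(pair(pair(pair(0, f(e, e)), pair(e, e)), pair(pair(e, 0), pair(0, 0))), e), e), e):
1. f(f(pair(pair(pair(pair(0, f(e, e)), pair(e, e)), pair(pair(e, 0), pair(0, 0))), e), e), e)  →  f(pair(pair(pair(pair(0, f(e, e)), pair(e, e)), pair(pair(e, 0), pair(0, 0))), e), e)   [R3 at ε]
2. f(pair(pair(pair(pair(0, f(e, e)), pair(e, e)), pair(pair(e, 0), pair(0, 0))), e), e)  →  pair(pair(pair(pair(0, f(e, e)), pair(e, e)), pair(pair(e, 0), pair(0, 0))), e)   [R3 at ε]
3. pair(pair(pair(pair(0, f(e, e)), pair(e, e)), pair(pair(e, 0), pair(0, 0))), e)  →  pair(pair(pair(pair(0, e), pair(e, e)), pair(pair(e, 0), pair(0, 0))), e)   [R3 at 1.1.1.2]

yes — NF(t₁) = pair(pair(pair(pair(0, e), pair(e, e)), pair(pair(e, 0), pair(0, 0))), e), NF(t₂) = pair(pair(pair(pair(0, e), pair(e, e)), pair(pair(e, 0), pair(0, 0))), e)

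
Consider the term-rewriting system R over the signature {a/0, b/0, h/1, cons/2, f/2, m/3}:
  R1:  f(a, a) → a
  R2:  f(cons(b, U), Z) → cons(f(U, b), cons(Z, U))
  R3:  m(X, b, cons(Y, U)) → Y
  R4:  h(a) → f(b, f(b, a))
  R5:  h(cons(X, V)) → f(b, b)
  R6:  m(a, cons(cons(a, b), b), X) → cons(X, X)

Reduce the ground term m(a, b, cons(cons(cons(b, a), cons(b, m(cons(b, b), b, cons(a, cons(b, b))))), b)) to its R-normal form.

cons(cons(b, a), cons(b, a))

1. m(a, b, cons(cons(cons(b, a), cons(b, m(cons(b, b), b, cons(a, cons(b, b))))), b))  →  cons(cons(b, a), cons(b, m(cons(b, b), b, cons(a, cons(b, b)))))   [R3 at ε]
2. cons(cons(b, a), cons(b, m(cons(b, b), b, cons(a, cons(b, b)))))  →  cons(cons(b, a), cons(b, a))   [R3 at 2.2]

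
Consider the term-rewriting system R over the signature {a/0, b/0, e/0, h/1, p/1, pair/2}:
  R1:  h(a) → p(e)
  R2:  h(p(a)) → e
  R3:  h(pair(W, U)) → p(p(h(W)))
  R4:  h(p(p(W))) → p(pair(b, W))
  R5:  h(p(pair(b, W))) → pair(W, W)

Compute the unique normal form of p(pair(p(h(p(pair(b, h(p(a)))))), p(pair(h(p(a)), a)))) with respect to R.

1. p(pair(p(h(p(pair(b, h(p(a)))))), p(pair(h(p(a)), a))))  →  p(pair(p(pair(h(p(a)), h(p(a)))), p(pair(h(p(a)), a))))   [R5 at 1.1.1]
2. p(pair(p(pair(h(p(a)), h(p(a)))), p(pair(h(p(a)), a))))  →  p(pair(p(pair(e, h(p(a)))), p(pair(h(p(a)), a))))   [R2 at 1.1.1.1]
3. p(pair(p(pair(e, h(p(a)))), p(pair(h(p(a)), a))))  →  p(pair(p(pair(e, e)), p(pair(h(p(a)), a))))   [R2 at 1.1.1.2]
4. p(pair(p(pair(e, e)), p(pair(h(p(a)), a))))  →  p(pair(p(pair(e, e)), p(pair(e, a))))   [R2 at 1.2.1.1]

p(pair(p(pair(e, e)), p(pair(e, a))))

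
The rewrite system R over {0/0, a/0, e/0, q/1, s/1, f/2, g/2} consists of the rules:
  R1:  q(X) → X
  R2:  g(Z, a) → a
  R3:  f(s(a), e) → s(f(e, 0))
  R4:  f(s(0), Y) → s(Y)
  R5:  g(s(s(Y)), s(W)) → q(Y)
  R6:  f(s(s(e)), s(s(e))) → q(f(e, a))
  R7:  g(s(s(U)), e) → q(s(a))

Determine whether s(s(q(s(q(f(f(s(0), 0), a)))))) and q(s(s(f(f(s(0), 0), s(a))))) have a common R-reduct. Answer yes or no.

Reduce t₁ = s(s(q(s(q(f(f(s(0), 0), a)))))):
1. s(s(q(s(q(f(f(s(0), 0), a))))))  →  s(s(s(q(f(f(s(0), 0), a)))))   [R1 at 1.1]
2. s(s(s(q(f(f(s(0), 0), a)))))  →  s(s(s(f(f(s(0), 0), a))))   [R1 at 1.1.1]
3. s(s(s(f(f(s(0), 0), a))))  →  s(s(s(f(s(0), a))))   [R4 at 1.1.1.1]
4. s(s(s(f(s(0), a))))  →  s(s(s(s(a))))   [R4 at 1.1.1]

Reduce t₂ = q(s(s(f(f(s(0), 0), s(a))))):
1. q(s(s(f(f(s(0), 0), s(a)))))  →  s(s(f(f(s(0), 0), s(a))))   [R1 at ε]
2. s(s(f(f(s(0), 0), s(a))))  →  s(s(f(s(0), s(a))))   [R4 at 1.1.1]
3. s(s(f(s(0), s(a))))  →  s(s(s(s(a))))   [R4 at 1.1]

yes — NF(t₁) = s(s(s(s(a)))), NF(t₂) = s(s(s(s(a))))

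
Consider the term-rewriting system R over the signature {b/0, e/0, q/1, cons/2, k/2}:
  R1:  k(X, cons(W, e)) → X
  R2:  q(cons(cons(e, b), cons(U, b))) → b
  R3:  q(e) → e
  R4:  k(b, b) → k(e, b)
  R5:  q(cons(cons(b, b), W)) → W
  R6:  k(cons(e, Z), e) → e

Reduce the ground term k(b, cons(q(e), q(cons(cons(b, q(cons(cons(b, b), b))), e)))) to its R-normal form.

b

1. k(b, cons(q(e), q(cons(cons(b, q(cons(cons(b, b), b))), e))))  →  k(b, cons(e, q(cons(cons(b, q(cons(cons(b, b), b))), e))))   [R3 at 2.1]
2. k(b, cons(e, q(cons(cons(b, q(cons(cons(b, b), b))), e))))  →  k(b, cons(e, q(cons(cons(b, b), e))))   [R5 at 2.2.1.1.2]
3. k(b, cons(e, q(cons(cons(b, b), e))))  →  k(b, cons(e, e))   [R5 at 2.2]
4. k(b, cons(e, e))  →  b   [R1 at ε]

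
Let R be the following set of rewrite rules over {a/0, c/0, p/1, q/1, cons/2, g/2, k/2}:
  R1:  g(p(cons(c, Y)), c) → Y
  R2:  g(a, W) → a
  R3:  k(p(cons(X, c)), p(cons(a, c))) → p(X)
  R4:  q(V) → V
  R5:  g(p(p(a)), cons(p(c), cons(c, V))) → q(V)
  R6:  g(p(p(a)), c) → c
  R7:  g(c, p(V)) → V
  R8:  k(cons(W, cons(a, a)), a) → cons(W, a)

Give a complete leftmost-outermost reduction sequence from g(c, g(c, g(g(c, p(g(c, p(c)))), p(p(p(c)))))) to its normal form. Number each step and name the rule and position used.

c

1. g(c, g(c, g(g(c, p(g(c, p(c)))), p(p(p(c))))))  →  g(c, g(c, g(g(c, p(c)), p(p(p(c))))))   [R7 at 2.2.1]
2. g(c, g(c, g(g(c, p(c)), p(p(p(c))))))  →  g(c, g(c, g(c, p(p(p(c))))))   [R7 at 2.2.1]
3. g(c, g(c, g(c, p(p(p(c))))))  →  g(c, g(c, p(p(c))))   [R7 at 2.2]
4. g(c, g(c, p(p(c))))  →  g(c, p(c))   [R7 at 2]
5. g(c, p(c))  →  c   [R7 at ε]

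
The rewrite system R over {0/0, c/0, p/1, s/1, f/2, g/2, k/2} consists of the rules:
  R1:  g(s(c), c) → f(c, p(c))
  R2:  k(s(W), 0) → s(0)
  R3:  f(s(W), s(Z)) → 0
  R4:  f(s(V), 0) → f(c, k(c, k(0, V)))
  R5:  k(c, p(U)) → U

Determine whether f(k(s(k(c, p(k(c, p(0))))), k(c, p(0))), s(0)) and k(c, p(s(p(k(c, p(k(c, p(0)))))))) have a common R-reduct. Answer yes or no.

no — NF(t₁) = 0, NF(t₂) = s(p(0))

Reduce t₁ = f(k(s(k(c, p(k(c, p(0))))), k(c, p(0))), s(0)):
1. f(k(s(k(c, p(k(c, p(0))))), k(c, p(0))), s(0))  →  f(k(s(k(c, p(0))), k(c, p(0))), s(0))   [R5 at 1.1.1]
2. f(k(s(k(c, p(0))), k(c, p(0))), s(0))  →  f(k(s(0), k(c, p(0))), s(0))   [R5 at 1.1.1]
3. f(k(s(0), k(c, p(0))), s(0))  →  f(k(s(0), 0), s(0))   [R5 at 1.2]
4. f(k(s(0), 0), s(0))  →  f(s(0), s(0))   [R2 at 1]
5. f(s(0), s(0))  →  0   [R3 at ε]

Reduce t₂ = k(c, p(s(p(k(c, p(k(c, p(0)))))))):
1. k(c, p(s(p(k(c, p(k(c, p(0))))))))  →  s(p(k(c, p(k(c, p(0))))))   [R5 at ε]
2. s(p(k(c, p(k(c, p(0))))))  →  s(p(k(c, p(0))))   [R5 at 1.1]
3. s(p(k(c, p(0))))  →  s(p(0))   [R5 at 1.1]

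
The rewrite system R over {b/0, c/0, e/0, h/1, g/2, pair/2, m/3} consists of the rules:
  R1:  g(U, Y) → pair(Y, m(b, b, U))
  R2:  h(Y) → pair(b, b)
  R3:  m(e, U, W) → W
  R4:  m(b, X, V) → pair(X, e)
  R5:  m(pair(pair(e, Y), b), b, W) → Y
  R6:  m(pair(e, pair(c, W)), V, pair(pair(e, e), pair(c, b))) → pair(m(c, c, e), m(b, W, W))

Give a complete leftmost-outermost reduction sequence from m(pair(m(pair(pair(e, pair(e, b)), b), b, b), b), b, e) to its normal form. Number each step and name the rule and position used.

1. m(pair(m(pair(pair(e, pair(e, b)), b), b, b), b), b, e)  →  m(pair(pair(e, b), b), b, e)   [R5 at 1.1]
2. m(pair(pair(e, b), b), b, e)  →  b   [R5 at ε]

b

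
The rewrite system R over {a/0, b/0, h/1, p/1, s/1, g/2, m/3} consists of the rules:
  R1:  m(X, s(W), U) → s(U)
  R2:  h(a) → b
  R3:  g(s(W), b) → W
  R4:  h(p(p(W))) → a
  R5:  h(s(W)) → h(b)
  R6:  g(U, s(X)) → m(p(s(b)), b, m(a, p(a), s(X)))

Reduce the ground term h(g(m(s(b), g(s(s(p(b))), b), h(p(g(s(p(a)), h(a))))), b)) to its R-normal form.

b

1. h(g(m(s(b), g(s(s(p(b))), b), h(p(g(s(p(a)), h(a))))), b))  →  h(g(m(s(b), s(p(b)), h(p(g(s(p(a)), h(a))))), b))   [R3 at 1.1.2]
2. h(g(m(s(b), s(p(b)), h(p(g(s(p(a)), h(a))))), b))  →  h(g(s(h(p(g(s(p(a)), h(a))))), b))   [R1 at 1.1]
3. h(g(s(h(p(g(s(p(a)), h(a))))), b))  →  h(h(p(g(s(p(a)), h(a)))))   [R3 at 1]
4. h(h(p(g(s(p(a)), h(a)))))  →  h(h(p(g(s(p(a)), b))))   [R2 at 1.1.1.2]
5. h(h(p(g(s(p(a)), b))))  →  h(h(p(p(a))))   [R3 at 1.1.1]
6. h(h(p(p(a))))  →  h(a)   [R4 at 1]
7. h(a)  →  b   [R2 at ε]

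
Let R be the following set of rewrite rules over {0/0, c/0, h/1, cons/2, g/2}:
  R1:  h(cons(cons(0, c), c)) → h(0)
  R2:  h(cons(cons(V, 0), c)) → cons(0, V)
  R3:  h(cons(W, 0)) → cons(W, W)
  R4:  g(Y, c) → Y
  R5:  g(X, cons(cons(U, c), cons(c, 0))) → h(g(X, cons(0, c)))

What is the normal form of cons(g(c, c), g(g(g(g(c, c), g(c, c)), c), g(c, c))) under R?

cons(c, c)

1. cons(g(c, c), g(g(g(g(c, c), g(c, c)), c), g(c, c)))  →  cons(c, g(g(g(g(c, c), g(c, c)), c), g(c, c)))   [R4 at 1]
2. cons(c, g(g(g(g(c, c), g(c, c)), c), g(c, c)))  →  cons(c, g(g(g(c, c), g(c, c)), g(c, c)))   [R4 at 2.1]
3. cons(c, g(g(g(c, c), g(c, c)), g(c, c)))  →  cons(c, g(g(c, g(c, c)), g(c, c)))   [R4 at 2.1.1]
4. cons(c, g(g(c, g(c, c)), g(c, c)))  →  cons(c, g(g(c, c), g(c, c)))   [R4 at 2.1.2]
5. cons(c, g(g(c, c), g(c, c)))  →  cons(c, g(c, g(c, c)))   [R4 at 2.1]
6. cons(c, g(c, g(c, c)))  →  cons(c, g(c, c))   [R4 at 2.2]
7. cons(c, g(c, c))  →  cons(c, c)   [R4 at 2]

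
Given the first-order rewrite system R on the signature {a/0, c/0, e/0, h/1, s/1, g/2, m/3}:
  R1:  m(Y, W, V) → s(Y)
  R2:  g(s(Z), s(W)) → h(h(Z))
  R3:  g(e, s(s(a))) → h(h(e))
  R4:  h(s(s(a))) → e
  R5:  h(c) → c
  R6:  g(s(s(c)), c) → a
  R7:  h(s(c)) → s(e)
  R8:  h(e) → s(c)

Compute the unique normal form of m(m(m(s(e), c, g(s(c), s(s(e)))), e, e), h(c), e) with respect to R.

s(s(s(s(e))))

1. m(m(m(s(e), c, g(s(c), s(s(e)))), e, e), h(c), e)  →  s(m(m(s(e), c, g(s(c), s(s(e)))), e, e))   [R1 at ε]
2. s(m(m(s(e), c, g(s(c), s(s(e)))), e, e))  →  s(s(m(s(e), c, g(s(c), s(s(e))))))   [R1 at 1]
3. s(s(m(s(e), c, g(s(c), s(s(e))))))  →  s(s(s(s(e))))   [R1 at 1.1]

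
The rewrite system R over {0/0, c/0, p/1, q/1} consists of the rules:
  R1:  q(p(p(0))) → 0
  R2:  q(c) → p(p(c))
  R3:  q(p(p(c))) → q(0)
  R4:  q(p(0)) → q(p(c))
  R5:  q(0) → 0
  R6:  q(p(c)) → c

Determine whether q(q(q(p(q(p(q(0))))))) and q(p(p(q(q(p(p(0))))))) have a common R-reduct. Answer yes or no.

Reduce t₁ = q(q(q(p(q(p(q(0))))))):
1. q(q(q(p(q(p(q(0)))))))  →  q(q(q(p(q(p(0))))))   [R5 at 1.1.1.1.1.1]
2. q(q(q(p(q(p(0))))))  →  q(q(q(p(q(p(c))))))   [R4 at 1.1.1.1]
3. q(q(q(p(q(p(c))))))  →  q(q(q(p(c))))   [R6 at 1.1.1.1]
4. q(q(q(p(c))))  →  q(q(c))   [R6 at 1.1]
5. q(q(c))  →  q(p(p(c)))   [R2 at 1]
6. q(p(p(c)))  →  q(0)   [R3 at ε]
7. q(0)  →  0   [R5 at ε]

Reduce t₂ = q(p(p(q(q(p(p(0))))))):
1. q(p(p(q(q(p(p(0)))))))  →  q(p(p(q(0))))   [R1 at 1.1.1.1]
2. q(p(p(q(0))))  →  q(p(p(0)))   [R5 at 1.1.1]
3. q(p(p(0)))  →  0   [R1 at ε]

yes — NF(t₁) = 0, NF(t₂) = 0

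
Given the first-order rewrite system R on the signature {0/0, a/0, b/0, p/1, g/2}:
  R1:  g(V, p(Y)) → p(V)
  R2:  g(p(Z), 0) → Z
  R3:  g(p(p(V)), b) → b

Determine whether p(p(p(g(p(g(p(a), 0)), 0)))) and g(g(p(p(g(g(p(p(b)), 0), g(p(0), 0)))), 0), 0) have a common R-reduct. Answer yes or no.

no — NF(t₁) = p(p(p(a))), NF(t₂) = b

Reduce t₁ = p(p(p(g(p(g(p(a), 0)), 0)))):
1. p(p(p(g(p(g(p(a), 0)), 0))))  →  p(p(p(g(p(a), 0))))   [R2 at 1.1.1]
2. p(p(p(g(p(a), 0))))  →  p(p(p(a)))   [R2 at 1.1.1]

Reduce t₂ = g(g(p(p(g(g(p(p(b)), 0), g(p(0), 0)))), 0), 0):
1. g(g(p(p(g(g(p(p(b)), 0), g(p(0), 0)))), 0), 0)  →  g(p(g(g(p(p(b)), 0), g(p(0), 0))), 0)   [R2 at 1]
2. g(p(g(g(p(p(b)), 0), g(p(0), 0))), 0)  →  g(g(p(p(b)), 0), g(p(0), 0))   [R2 at ε]
3. g(g(p(p(b)), 0), g(p(0), 0))  →  g(p(b), g(p(0), 0))   [R2 at 1]
4. g(p(b), g(p(0), 0))  →  g(p(b), 0)   [R2 at 2]
5. g(p(b), 0)  →  b   [R2 at ε]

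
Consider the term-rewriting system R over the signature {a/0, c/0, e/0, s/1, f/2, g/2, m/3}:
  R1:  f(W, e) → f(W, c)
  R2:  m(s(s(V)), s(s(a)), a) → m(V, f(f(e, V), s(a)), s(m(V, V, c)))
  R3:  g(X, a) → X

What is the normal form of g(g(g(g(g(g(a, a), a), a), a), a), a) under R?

a

1. g(g(g(g(g(g(a, a), a), a), a), a), a)  →  g(g(g(g(g(a, a), a), a), a), a)   [R3 at ε]
2. g(g(g(g(g(a, a), a), a), a), a)  →  g(g(g(g(a, a), a), a), a)   [R3 at ε]
3. g(g(g(g(a, a), a), a), a)  →  g(g(g(a, a), a), a)   [R3 at ε]
4. g(g(g(a, a), a), a)  →  g(g(a, a), a)   [R3 at ε]
5. g(g(a, a), a)  →  g(a, a)   [R3 at ε]
6. g(a, a)  →  a   [R3 at ε]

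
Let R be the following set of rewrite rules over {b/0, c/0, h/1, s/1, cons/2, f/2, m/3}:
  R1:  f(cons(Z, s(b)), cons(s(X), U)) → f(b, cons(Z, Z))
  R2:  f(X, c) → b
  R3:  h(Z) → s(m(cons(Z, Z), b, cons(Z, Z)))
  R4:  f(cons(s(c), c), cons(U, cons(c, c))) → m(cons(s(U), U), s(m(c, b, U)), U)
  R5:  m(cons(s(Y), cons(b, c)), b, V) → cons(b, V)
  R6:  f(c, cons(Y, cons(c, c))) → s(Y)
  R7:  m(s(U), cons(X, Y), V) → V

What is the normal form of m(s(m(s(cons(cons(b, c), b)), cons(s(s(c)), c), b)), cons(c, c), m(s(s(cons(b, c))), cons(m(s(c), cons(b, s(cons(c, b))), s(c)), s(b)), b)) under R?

1. m(s(m(s(cons(cons(b, c), b)), cons(s(s(c)), c), b)), cons(c, c), m(s(s(cons(b, c))), cons(m(s(c), cons(b, s(cons(c, b))), s(c)), s(b)), b))  →  m(s(s(cons(b, c))), cons(m(s(c), cons(b, s(cons(c, b))), s(c)), s(b)), b)   [R7 at ε]
2. m(s(s(cons(b, c))), cons(m(s(c), cons(b, s(cons(c, b))), s(c)), s(b)), b)  →  b   [R7 at ε]

b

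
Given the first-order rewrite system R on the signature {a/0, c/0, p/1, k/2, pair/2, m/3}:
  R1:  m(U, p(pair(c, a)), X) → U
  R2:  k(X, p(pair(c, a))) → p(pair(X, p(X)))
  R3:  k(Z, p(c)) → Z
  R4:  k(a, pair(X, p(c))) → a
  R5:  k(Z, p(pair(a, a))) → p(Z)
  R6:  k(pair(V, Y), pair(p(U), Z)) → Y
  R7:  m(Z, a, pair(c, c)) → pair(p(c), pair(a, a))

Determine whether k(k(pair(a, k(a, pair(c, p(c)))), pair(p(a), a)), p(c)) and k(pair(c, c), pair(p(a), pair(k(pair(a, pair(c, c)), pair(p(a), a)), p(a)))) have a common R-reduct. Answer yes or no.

no — NF(t₁) = a, NF(t₂) = c

Reduce t₁ = k(k(pair(a, k(a, pair(c, p(c)))), pair(p(a), a)), p(c)):
1. k(k(pair(a, k(a, pair(c, p(c)))), pair(p(a), a)), p(c))  →  k(pair(a, k(a, pair(c, p(c)))), pair(p(a), a))   [R3 at ε]
2. k(pair(a, k(a, pair(c, p(c)))), pair(p(a), a))  →  k(a, pair(c, p(c)))   [R6 at ε]
3. k(a, pair(c, p(c)))  →  a   [R4 at ε]

Reduce t₂ = k(pair(c, c), pair(p(a), pair(k(pair(a, pair(c, c)), pair(p(a), a)), p(a)))):
1. k(pair(c, c), pair(p(a), pair(k(pair(a, pair(c, c)), pair(p(a), a)), p(a))))  →  c   [R6 at ε]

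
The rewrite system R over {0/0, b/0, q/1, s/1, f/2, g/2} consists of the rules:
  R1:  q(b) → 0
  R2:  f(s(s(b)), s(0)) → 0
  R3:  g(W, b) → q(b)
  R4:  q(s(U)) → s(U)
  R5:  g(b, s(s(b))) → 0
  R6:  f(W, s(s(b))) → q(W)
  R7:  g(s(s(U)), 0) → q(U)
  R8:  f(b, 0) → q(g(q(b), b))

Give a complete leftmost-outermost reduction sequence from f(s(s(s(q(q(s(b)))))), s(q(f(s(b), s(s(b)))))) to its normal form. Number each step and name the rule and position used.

1. f(s(s(s(q(q(s(b)))))), s(q(f(s(b), s(s(b))))))  →  f(s(s(s(q(s(b))))), s(q(f(s(b), s(s(b))))))   [R4 at 1.1.1.1.1]
2. f(s(s(s(q(s(b))))), s(q(f(s(b), s(s(b))))))  →  f(s(s(s(s(b)))), s(q(f(s(b), s(s(b))))))   [R4 at 1.1.1.1]
3. f(s(s(s(s(b)))), s(q(f(s(b), s(s(b))))))  →  f(s(s(s(s(b)))), s(q(q(s(b)))))   [R6 at 2.1.1]
4. f(s(s(s(s(b)))), s(q(q(s(b)))))  →  f(s(s(s(s(b)))), s(q(s(b))))   [R4 at 2.1.1]
5. f(s(s(s(s(b)))), s(q(s(b))))  →  f(s(s(s(s(b)))), s(s(b)))   [R4 at 2.1]
6. f(s(s(s(s(b)))), s(s(b)))  →  q(s(s(s(s(b)))))   [R6 at ε]
7. q(s(s(s(s(b)))))  →  s(s(s(s(b))))   [R4 at ε]

s(s(s(s(b))))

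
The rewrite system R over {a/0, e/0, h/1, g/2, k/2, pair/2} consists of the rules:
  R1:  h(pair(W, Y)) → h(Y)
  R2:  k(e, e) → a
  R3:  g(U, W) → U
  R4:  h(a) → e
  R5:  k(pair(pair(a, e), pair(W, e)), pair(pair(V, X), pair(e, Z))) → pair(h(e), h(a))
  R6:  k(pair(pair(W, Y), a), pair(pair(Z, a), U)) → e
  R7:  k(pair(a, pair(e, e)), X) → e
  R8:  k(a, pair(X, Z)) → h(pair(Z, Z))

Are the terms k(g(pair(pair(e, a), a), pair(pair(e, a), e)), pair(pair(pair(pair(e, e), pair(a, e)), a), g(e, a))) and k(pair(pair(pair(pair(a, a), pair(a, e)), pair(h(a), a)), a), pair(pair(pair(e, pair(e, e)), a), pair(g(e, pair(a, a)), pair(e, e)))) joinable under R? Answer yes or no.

Reduce t₁ = k(g(pair(pair(e, a), a), pair(pair(e, a), e)), pair(pair(pair(pair(e, e), pair(a, e)), a), g(e, a))):
1. k(g(pair(pair(e, a), a), pair(pair(e, a), e)), pair(pair(pair(pair(e, e), pair(a, e)), a), g(e, a)))  →  k(pair(pair(e, a), a), pair(pair(pair(pair(e, e), pair(a, e)), a), g(e, a)))   [R3 at 1]
2. k(pair(pair(e, a), a), pair(pair(pair(pair(e, e), pair(a, e)), a), g(e, a)))  →  e   [R6 at ε]

Reduce t₂ = k(pair(pair(pair(pair(a, a), pair(a, e)), pair(h(a), a)), a), pair(pair(pair(e, pair(e, e)), a), pair(g(e, pair(a, a)), pair(e, e)))):
1. k(pair(pair(pair(pair(a, a), pair(a, e)), pair(h(a), a)), a), pair(pair(pair(e, pair(e, e)), a), pair(g(e, pair(a, a)), pair(e, e))))  →  e   [R6 at ε]

yes — NF(t₁) = e, NF(t₂) = e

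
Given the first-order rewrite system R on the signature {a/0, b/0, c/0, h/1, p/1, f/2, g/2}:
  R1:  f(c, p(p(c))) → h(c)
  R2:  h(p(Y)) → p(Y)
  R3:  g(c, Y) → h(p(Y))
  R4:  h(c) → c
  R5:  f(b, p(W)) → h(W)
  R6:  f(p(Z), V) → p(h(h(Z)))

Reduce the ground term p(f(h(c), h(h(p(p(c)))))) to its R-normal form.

1. p(f(h(c), h(h(p(p(c))))))  →  p(f(c, h(h(p(p(c))))))   [R4 at 1.1]
2. p(f(c, h(h(p(p(c))))))  →  p(f(c, h(p(p(c)))))   [R2 at 1.2.1]
3. p(f(c, h(p(p(c)))))  →  p(f(c, p(p(c))))   [R2 at 1.2]
4. p(f(c, p(p(c))))  →  p(h(c))   [R1 at 1]
5. p(h(c))  →  p(c)   [R4 at 1]

p(c)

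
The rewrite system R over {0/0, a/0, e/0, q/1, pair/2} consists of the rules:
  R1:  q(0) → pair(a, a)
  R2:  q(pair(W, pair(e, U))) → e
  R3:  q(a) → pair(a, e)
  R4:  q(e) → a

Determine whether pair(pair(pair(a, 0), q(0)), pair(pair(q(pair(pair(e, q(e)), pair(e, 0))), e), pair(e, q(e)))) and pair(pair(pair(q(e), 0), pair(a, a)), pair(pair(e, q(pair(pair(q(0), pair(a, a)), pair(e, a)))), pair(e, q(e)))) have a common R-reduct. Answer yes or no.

Reduce t₁ = pair(pair(pair(a, 0), q(0)), pair(pair(q(pair(pair(e, q(e)), pair(e, 0))), e), pair(e, q(e)))):
1. pair(pair(pair(a, 0), q(0)), pair(pair(q(pair(pair(e, q(e)), pair(e, 0))), e), pair(e, q(e))))  →  pair(pair(pair(a, 0), pair(a, a)), pair(pair(q(pair(pair(e, q(e)), pair(e, 0))), e), pair(e, q(e))))   [R1 at 1.2]
2. pair(pair(pair(a, 0), pair(a, a)), pair(pair(q(pair(pair(e, q(e)), pair(e, 0))), e), pair(e, q(e))))  →  pair(pair(pair(a, 0), pair(a, a)), pair(pair(e, e), pair(e, q(e))))   [R2 at 2.1.1]
3. pair(pair(pair(a, 0), pair(a, a)), pair(pair(e, e), pair(e, q(e))))  →  pair(pair(pair(a, 0), pair(a, a)), pair(pair(e, e), pair(e, a)))   [R4 at 2.2.2]

Reduce t₂ = pair(pair(pair(q(e), 0), pair(a, a)), pair(pair(e, q(pair(pair(q(0), pair(a, a)), pair(e, a)))), pair(e, q(e)))):
1. pair(pair(pair(q(e), 0), pair(a, a)), pair(pair(e, q(pair(pair(q(0), pair(a, a)), pair(e, a)))), pair(e, q(e))))  →  pair(pair(pair(a, 0), pair(a, a)), pair(pair(e, q(pair(pair(q(0), pair(a, a)), pair(e, a)))), pair(e, q(e))))   [R4 at 1.1.1]
2. pair(pair(pair(a, 0), pair(a, a)), pair(pair(e, q(pair(pair(q(0), pair(a, a)), pair(e, a)))), pair(e, q(e))))  →  pair(pair(pair(a, 0), pair(a, a)), pair(pair(e, e), pair(e, q(e))))   [R2 at 2.1.2]
3. pair(pair(pair(a, 0), pair(a, a)), pair(pair(e, e), pair(e, q(e))))  →  pair(pair(pair(a, 0), pair(a, a)), pair(pair(e, e), pair(e, a)))   [R4 at 2.2.2]

yes — NF(t₁) = pair(pair(pair(a, 0), pair(a, a)), pair(pair(e, e), pair(e, a))), NF(t₂) = pair(pair(pair(a, 0), pair(a, a)), pair(pair(e, e), pair(e, a)))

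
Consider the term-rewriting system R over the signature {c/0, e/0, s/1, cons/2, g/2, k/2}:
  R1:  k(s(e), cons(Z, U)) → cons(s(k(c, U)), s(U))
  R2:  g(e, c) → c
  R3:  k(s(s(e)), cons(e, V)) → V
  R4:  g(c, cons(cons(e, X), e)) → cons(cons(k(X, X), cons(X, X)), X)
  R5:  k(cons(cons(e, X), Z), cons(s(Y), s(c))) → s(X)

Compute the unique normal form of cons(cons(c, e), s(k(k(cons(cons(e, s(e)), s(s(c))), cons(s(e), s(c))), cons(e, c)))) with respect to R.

1. cons(cons(c, e), s(k(k(cons(cons(e, s(e)), s(s(c))), cons(s(e), s(c))), cons(e, c))))  →  cons(cons(c, e), s(k(s(s(e)), cons(e, c))))   [R5 at 2.1.1]
2. cons(cons(c, e), s(k(s(s(e)), cons(e, c))))  →  cons(cons(c, e), s(c))   [R3 at 2.1]

cons(cons(c, e), s(c))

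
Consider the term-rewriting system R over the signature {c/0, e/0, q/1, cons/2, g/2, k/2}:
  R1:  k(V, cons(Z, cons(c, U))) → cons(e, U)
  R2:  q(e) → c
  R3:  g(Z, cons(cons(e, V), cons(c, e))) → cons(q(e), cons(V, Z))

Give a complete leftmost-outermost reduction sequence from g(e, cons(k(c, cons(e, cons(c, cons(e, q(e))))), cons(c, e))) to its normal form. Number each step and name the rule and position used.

cons(c, cons(cons(e, c), e))

1. g(e, cons(k(c, cons(e, cons(c, cons(e, q(e))))), cons(c, e)))  →  g(e, cons(cons(e, cons(e, q(e))), cons(c, e)))   [R1 at 2.1]
2. g(e, cons(cons(e, cons(e, q(e))), cons(c, e)))  →  cons(q(e), cons(cons(e, q(e)), e))   [R3 at ε]
3. cons(q(e), cons(cons(e, q(e)), e))  →  cons(c, cons(cons(e, q(e)), e))   [R2 at 1]
4. cons(c, cons(cons(e, q(e)), e))  →  cons(c, cons(cons(e, c), e))   [R2 at 2.1.2]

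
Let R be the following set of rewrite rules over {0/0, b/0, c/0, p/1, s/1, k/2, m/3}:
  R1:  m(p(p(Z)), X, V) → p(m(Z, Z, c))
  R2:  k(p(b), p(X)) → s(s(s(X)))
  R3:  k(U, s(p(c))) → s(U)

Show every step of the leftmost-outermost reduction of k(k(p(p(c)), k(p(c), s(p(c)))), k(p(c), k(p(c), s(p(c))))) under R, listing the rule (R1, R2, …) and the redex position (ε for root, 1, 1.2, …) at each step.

s(s(p(p(c))))

1. k(k(p(p(c)), k(p(c), s(p(c)))), k(p(c), k(p(c), s(p(c)))))  →  k(k(p(p(c)), s(p(c))), k(p(c), k(p(c), s(p(c)))))   [R3 at 1.2]
2. k(k(p(p(c)), s(p(c))), k(p(c), k(p(c), s(p(c)))))  →  k(s(p(p(c))), k(p(c), k(p(c), s(p(c)))))   [R3 at 1]
3. k(s(p(p(c))), k(p(c), k(p(c), s(p(c)))))  →  k(s(p(p(c))), k(p(c), s(p(c))))   [R3 at 2.2]
4. k(s(p(p(c))), k(p(c), s(p(c))))  →  k(s(p(p(c))), s(p(c)))   [R3 at 2]
5. k(s(p(p(c))), s(p(c)))  →  s(s(p(p(c))))   [R3 at ε]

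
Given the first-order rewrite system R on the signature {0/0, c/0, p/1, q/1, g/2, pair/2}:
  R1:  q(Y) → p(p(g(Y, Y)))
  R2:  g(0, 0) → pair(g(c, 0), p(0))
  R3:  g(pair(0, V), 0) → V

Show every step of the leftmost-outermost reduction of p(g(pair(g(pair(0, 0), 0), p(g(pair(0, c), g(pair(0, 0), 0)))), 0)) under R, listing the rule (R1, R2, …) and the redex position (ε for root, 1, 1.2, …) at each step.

p(p(c))

1. p(g(pair(g(pair(0, 0), 0), p(g(pair(0, c), g(pair(0, 0), 0)))), 0))  →  p(g(pair(0, p(g(pair(0, c), g(pair(0, 0), 0)))), 0))   [R3 at 1.1.1]
2. p(g(pair(0, p(g(pair(0, c), g(pair(0, 0), 0)))), 0))  →  p(p(g(pair(0, c), g(pair(0, 0), 0))))   [R3 at 1]
3. p(p(g(pair(0, c), g(pair(0, 0), 0))))  →  p(p(g(pair(0, c), 0)))   [R3 at 1.1.2]
4. p(p(g(pair(0, c), 0)))  →  p(p(c))   [R3 at 1.1]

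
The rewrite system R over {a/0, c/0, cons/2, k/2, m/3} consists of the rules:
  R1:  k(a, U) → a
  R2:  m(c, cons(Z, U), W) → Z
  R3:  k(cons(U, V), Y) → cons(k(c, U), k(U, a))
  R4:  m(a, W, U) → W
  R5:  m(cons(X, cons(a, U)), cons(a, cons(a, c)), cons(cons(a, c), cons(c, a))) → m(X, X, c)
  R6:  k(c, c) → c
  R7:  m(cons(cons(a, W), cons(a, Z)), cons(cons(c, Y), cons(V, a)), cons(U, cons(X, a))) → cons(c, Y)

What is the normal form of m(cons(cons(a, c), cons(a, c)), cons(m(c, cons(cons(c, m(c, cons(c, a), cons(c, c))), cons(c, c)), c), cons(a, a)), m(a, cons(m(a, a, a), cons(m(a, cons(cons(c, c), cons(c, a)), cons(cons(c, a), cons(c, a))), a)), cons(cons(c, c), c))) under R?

cons(c, c)

1. m(cons(cons(a, c), cons(a, c)), cons(m(c, cons(cons(c, m(c, cons(c, a), cons(c, c))), cons(c, c)), c), cons(a, a)), m(a, cons(m(a, a, a), cons(m(a, cons(cons(c, c), cons(c, a)), cons(cons(c, a), cons(c, a))), a)), cons(cons(c, c), c)))  →  m(cons(cons(a, c), cons(a, c)), cons(cons(c, m(c, cons(c, a), cons(c, c))), cons(a, a)), m(a, cons(m(a, a, a), cons(m(a, cons(cons(c, c), cons(c, a)), cons(cons(c, a), cons(c, a))), a)), cons(cons(c, c), c)))   [R2 at 2.1]
2. m(cons(cons(a, c), cons(a, c)), cons(cons(c, m(c, cons(c, a), cons(c, c))), cons(a, a)), m(a, cons(m(a, a, a), cons(m(a, cons(cons(c, c), cons(c, a)), cons(cons(c, a), cons(c, a))), a)), cons(cons(c, c), c)))  →  m(cons(cons(a, c), cons(a, c)), cons(cons(c, c), cons(a, a)), m(a, cons(m(a, a, a), cons(m(a, cons(cons(c, c), cons(c, a)), cons(cons(c, a), cons(c, a))), a)), cons(cons(c, c), c)))   [R2 at 2.1.2]
3. m(cons(cons(a, c), cons(a, c)), cons(cons(c, c), cons(a, a)), m(a, cons(m(a, a, a), cons(m(a, cons(cons(c, c), cons(c, a)), cons(cons(c, a), cons(c, a))), a)), cons(cons(c, c), c)))  →  m(cons(cons(a, c), cons(a, c)), cons(cons(c, c), cons(a, a)), cons(m(a, a, a), cons(m(a, cons(cons(c, c), cons(c, a)), cons(cons(c, a), cons(c, a))), a)))   [R4 at 3]
4. m(cons(cons(a, c), cons(a, c)), cons(cons(c, c), cons(a, a)), cons(m(a, a, a), cons(m(a, cons(cons(c, c), cons(c, a)), cons(cons(c, a), cons(c, a))), a)))  →  cons(c, c)   [R7 at ε]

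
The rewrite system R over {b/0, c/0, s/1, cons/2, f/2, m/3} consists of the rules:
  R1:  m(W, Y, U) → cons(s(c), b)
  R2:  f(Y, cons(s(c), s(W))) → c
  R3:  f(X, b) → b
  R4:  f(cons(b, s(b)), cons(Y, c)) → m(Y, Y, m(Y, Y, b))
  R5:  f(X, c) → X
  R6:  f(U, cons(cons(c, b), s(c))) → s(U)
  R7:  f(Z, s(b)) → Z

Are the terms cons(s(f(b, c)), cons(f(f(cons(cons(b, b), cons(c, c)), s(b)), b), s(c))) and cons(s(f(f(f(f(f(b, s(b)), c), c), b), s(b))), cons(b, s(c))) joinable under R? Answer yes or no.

yes — NF(t₁) = cons(s(b), cons(b, s(c))), NF(t₂) = cons(s(b), cons(b, s(c)))

Reduce t₁ = cons(s(f(b, c)), cons(f(f(cons(cons(b, b), cons(c, c)), s(b)), b), s(c))):
1. cons(s(f(b, c)), cons(f(f(cons(cons(b, b), cons(c, c)), s(b)), b), s(c)))  →  cons(s(b), cons(f(f(cons(cons(b, b), cons(c, c)), s(b)), b), s(c)))   [R5 at 1.1]
2. cons(s(b), cons(f(f(cons(cons(b, b), cons(c, c)), s(b)), b), s(c)))  →  cons(s(b), cons(b, s(c)))   [R3 at 2.1]

Reduce t₂ = cons(s(f(f(f(f(f(b, s(b)), c), c), b), s(b))), cons(b, s(c))):
1. cons(s(f(f(f(f(f(b, s(b)), c), c), b), s(b))), cons(b, s(c)))  →  cons(s(f(f(f(f(b, s(b)), c), c), b)), cons(b, s(c)))   [R7 at 1.1]
2. cons(s(f(f(f(f(b, s(b)), c), c), b)), cons(b, s(c)))  →  cons(s(b), cons(b, s(c)))   [R3 at 1.1]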